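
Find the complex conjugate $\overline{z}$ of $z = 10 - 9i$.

If z = a + bi, then conjugate(z) = a - bi
conjugate(10 - 9i) = 10 + 9i


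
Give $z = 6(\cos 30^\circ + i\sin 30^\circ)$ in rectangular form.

a = r cos θ = 6 * sqrt(3)/2 = 3*sqrt(3)
b = r sin θ = 6 * 1/2 = 3
z = 3*sqrt(3) + 3i


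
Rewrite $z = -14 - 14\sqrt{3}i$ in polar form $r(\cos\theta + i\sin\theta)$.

r = |z| = sqrt(a^2 + b^2) = sqrt((-14)^2 + (-14*sqrt(3))^2) = sqrt(196 + 588) = sqrt(784) = 28
θ = arctan(b/a) = arctan(-24.2487/-14) (quadrant-adjusted) = 240°
z = 28(cos 240° + i sin 240°)


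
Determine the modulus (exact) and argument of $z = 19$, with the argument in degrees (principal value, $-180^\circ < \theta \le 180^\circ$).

|z| = sqrt(19^2 + 0^2) = 19
b = 0 and a > 0, so z lies on the positive real axis: arg(z) = 0°


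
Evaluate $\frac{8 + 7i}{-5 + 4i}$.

Multiply numerator and denominator by conjugate (-5 - 4i):
= (8 + 7i)(-5 - 4i) / ((-5)^2 + 4^2)
= (-12 - 67i) / 41
= -12/41 - (67/41)i


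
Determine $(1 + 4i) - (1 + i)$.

(1 - 1) + (4 - 1)i = 3i


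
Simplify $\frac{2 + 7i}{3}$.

Divisor is real, so divide each part by 3:
= 2/3 + (7/3)i


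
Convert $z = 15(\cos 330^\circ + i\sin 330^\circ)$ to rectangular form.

a = r cos θ = 15 * sqrt(3)/2 = 15*sqrt(3)/2
b = r sin θ = 15 * -1/2 = -15/2
z = 15*sqrt(3)/2 - (15/2)i


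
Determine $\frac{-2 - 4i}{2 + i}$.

Multiply numerator and denominator by conjugate (2 - i):
= (-2 - 4i)(2 - i) / (2^2 + 1^2)
= (-8 - 6i) / 5
= -8/5 - (6/5)i


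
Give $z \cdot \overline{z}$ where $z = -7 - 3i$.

z * conjugate(z) = |z|^2 = a^2 + b^2
= (-7)^2 + (-3)^2 = 58


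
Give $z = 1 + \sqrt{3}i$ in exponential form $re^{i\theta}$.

r = |z| = sqrt((1)^2 + (sqrt(3))^2) = sqrt(1 + 3) = sqrt(4) = 2
θ = arctan(b/a) = arctan(1.7321/1) (quadrant-adjusted) = 60° = π/3
z = 2e^(i*π/3)


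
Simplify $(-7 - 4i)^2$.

(a + bi)^2 = a^2 - b^2 + 2abi
= (-7)^2 - (-4)^2 + 2*(-7)*(-4)i
= 33 + 56i


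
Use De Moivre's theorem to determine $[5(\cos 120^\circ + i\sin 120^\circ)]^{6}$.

By De Moivre: z^n = r^n(cos(nθ) + i sin(nθ))
= 5^6(cos(6*120°) + i sin(6*120°))
= 15625(cos 0° + i sin 0°)
= 15625


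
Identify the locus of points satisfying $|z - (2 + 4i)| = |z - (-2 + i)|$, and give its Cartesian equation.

|z - z1| = |z - z2| means z is equidistant from z1 and z2,
i.e. the perpendicular bisector of the segment from (2, 4) to (-2, 1) (midpoint (0, 5/2)).
With z = x + yi, square both sides:
(x - 2)^2 + (y - 4)^2 = (x - (-2))^2 + (y - 1)^2
The x^2 and y^2 terms cancel: -8x + (-6)y = 5 - 20 = -15
Simplify: 8x + 6y = 15
Locus: Perpendicular bisector of the segment from (2, 4) to (-2, 1): the line 8x + 6y = 15


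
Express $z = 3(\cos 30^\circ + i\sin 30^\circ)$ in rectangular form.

a = r cos θ = 3 * sqrt(3)/2 = 3*sqrt(3)/2
b = r sin θ = 3 * 1/2 = 3/2
z = 3*sqrt(3)/2 + (3/2)i


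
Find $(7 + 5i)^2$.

(a + bi)^2 = a^2 - b^2 + 2abi
= 7^2 - 5^2 + 2*7*5i
= 24 + 70i


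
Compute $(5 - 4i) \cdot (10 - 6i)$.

(a1*a2 - b1*b2) + (a1*b2 + b1*a2)i
= (50 - 24) + (-30 + (-40))i
= 26 - 70i


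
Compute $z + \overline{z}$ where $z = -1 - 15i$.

z + conjugate(z) = (a + bi) + (a - bi) = 2a
= 2 * (-1) = -2


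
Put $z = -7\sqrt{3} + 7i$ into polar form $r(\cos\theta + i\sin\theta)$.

r = |z| = sqrt(a^2 + b^2) = sqrt((-7*sqrt(3))^2 + (7)^2) = sqrt(147 + 49) = sqrt(196) = 14
θ = arctan(b/a) = arctan(7/-12.1244) (quadrant-adjusted) = 150°
z = 14(cos 150° + i sin 150°)


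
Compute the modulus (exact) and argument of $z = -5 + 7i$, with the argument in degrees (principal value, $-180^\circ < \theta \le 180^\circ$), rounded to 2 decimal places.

|z| = sqrt((-5)^2 + 7^2) = sqrt(74)
arg(z) = arctan(b/a) = arctan(7/-5) (quadrant-adjusted) = 125.54°


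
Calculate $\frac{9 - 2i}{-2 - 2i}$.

Multiply numerator and denominator by conjugate (-2 + 2i):
= (9 - 2i)(-2 + 2i) / ((-2)^2 + (-2)^2)
= (-14 + 22i) / 8
Divide through by 2: (-7 + 11i) / 4
= -7/4 + (11/4)i


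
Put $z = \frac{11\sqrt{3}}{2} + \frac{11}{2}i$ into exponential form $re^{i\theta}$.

r = |z| = sqrt((11*sqrt(3)/2)^2 + (11/2)^2) = sqrt(363/4 + 121/4) = sqrt(121) = 11
θ = arctan(b/a) = arctan(5.5/9.5263) (quadrant-adjusted) = 30° = π/6
z = 11e^(i*π/6)


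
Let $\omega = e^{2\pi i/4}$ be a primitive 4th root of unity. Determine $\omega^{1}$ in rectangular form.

ω^1 = e^(2πi·1/4) = e^(i·1π/2)
= cos(1π/2) + i sin(1π/2)
= i


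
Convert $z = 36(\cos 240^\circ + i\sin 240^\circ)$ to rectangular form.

a = r cos θ = 36 * -1/2 = -18
b = r sin θ = 36 * -sqrt(3)/2 = -18*sqrt(3)
z = -18 - 18*sqrt(3)i


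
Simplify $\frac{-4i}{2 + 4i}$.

Multiply numerator and denominator by conjugate (2 - 4i):
= (-4i)(2 - 4i) / (2^2 + 4^2)
= (-16 - 8i) / 20
Divide through by 4: (-4 - 2i) / 5
= -4/5 - (2/5)i


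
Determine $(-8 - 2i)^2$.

(a + bi)^2 = a^2 - b^2 + 2abi
= (-8)^2 - (-2)^2 + 2*(-8)*(-2)i
= 60 + 32i


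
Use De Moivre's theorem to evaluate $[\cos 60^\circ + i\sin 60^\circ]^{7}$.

By De Moivre: z^n = r^n(cos(nθ) + i sin(nθ))
= 1^7(cos(7*60°) + i sin(7*60°))
= 1(cos 60° + i sin 60°)
= 1/2 + (sqrt(3)/2)i


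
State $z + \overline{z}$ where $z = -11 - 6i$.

z + conjugate(z) = (a + bi) + (a - bi) = 2a
= 2 * (-11) = -22


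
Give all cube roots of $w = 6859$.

|w| = 6859, arg(w) = 0°
Root modulus = 6859^(1/3) = 19
Root arguments: θ_k = (0° + 360°k)/3 for k = 0, 1, ..., 2
Roots: 19, -19/2 + (19*sqrt(3)/2)i, -19/2 - (19*sqrt(3)/2)i


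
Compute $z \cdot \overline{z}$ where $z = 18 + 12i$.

z * conjugate(z) = |z|^2 = a^2 + b^2
= 18^2 + 12^2 = 468


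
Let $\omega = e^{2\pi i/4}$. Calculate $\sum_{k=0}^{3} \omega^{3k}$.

Let ζ = ω^3 = e^(2πi·3/4). Since 4 ∤ 3, ζ ≠ 1.
Sum = Σ_{k=0}^{3} ζ^k = (ζ^4 - 1)/(ζ - 1) = (ω^{3·4} - 1)/(ζ - 1) = (1 - 1)/(ζ - 1) = 0


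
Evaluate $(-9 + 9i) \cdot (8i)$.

(a1*a2 - b1*b2) + (a1*b2 + b1*a2)i
= (0 - 72) + (-72 + 0)i
= -72 - 72i


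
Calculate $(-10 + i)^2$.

(a + bi)^2 = a^2 - b^2 + 2abi
= (-10)^2 - 1^2 + 2*(-10)*1i
= 99 - 20i


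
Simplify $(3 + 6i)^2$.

(a + bi)^2 = a^2 - b^2 + 2abi
= 3^2 - 6^2 + 2*3*6i
= -27 + 36i


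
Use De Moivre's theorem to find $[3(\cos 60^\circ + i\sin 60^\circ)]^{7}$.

By De Moivre: z^n = r^n(cos(nθ) + i sin(nθ))
= 3^7(cos(7*60°) + i sin(7*60°))
= 2187(cos 60° + i sin 60°)
= 2187/2 + (2187*sqrt(3)/2)i


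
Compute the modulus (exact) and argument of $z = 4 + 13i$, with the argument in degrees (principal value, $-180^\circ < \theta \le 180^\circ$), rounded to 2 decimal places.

|z| = sqrt(4^2 + 13^2) = sqrt(185)
arg(z) = arctan(b/a) = arctan(13/4) (quadrant-adjusted) = 72.90°


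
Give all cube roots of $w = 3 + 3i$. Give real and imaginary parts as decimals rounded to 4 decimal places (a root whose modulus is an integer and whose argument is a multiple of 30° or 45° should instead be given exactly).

|w| = sqrt(18) ≈ 4.242641, arg(w) = 45°
Root modulus = sqrt(18)^(1/3) ≈ 1.618870
Root arguments: θ_k = (45° + 360°k)/3 for k = 0, 1, ..., 2
Compute each root as (root modulus)(cos θ_k + i sin θ_k) using full-precision intermediates, then round to 4 decimal places.
Roots: 1.5637 + 0.4190i, -1.1447 + 1.1447i, -0.4190 - 1.5637i


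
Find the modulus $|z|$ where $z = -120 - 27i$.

|z| = sqrt(a^2 + b^2) = sqrt((-120)^2 + (-27)^2) = sqrt(15129) = 123


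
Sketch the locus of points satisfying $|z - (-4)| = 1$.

|z - z0| = r describes a circle centered at z0 with radius r
Here z0 = -4 and r = 1
Locus: Circle centered at (-4, 0) with radius 1


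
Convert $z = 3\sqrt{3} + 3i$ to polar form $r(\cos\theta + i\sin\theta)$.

r = |z| = sqrt(a^2 + b^2) = sqrt((3*sqrt(3))^2 + (3)^2) = sqrt(27 + 9) = sqrt(36) = 6
θ = arctan(b/a) = arctan(3/5.1962) (quadrant-adjusted) = 30°
z = 6(cos 30° + i sin 30°)


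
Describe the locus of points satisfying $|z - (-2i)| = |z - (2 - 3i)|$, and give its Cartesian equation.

|z - z1| = |z - z2| means z is equidistant from z1 and z2,
i.e. the perpendicular bisector of the segment from (0, -2) to (2, -3) (midpoint (1, -5/2)).
With z = x + yi, square both sides:
(x - 0)^2 + (y - (-2))^2 = (x - 2)^2 + (y - (-3))^2
The x^2 and y^2 terms cancel: 4x + (-2)y = 13 - 4 = 9
Simplify: 4x - 2y = 9
Locus: Perpendicular bisector of the segment from (0, -2) to (2, -3): the line 4x - 2y = 9


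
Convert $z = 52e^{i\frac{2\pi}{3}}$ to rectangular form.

a = r cos θ = 52 * -1/2 = -26
b = r sin θ = 52 * sqrt(3)/2 = 26*sqrt(3)
z = -26 + 26*sqrt(3)i


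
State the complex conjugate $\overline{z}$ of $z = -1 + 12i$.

If z = a + bi, then conjugate(z) = a - bi
conjugate(-1 + 12i) = -1 - 12i


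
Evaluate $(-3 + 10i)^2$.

(a + bi)^2 = a^2 - b^2 + 2abi
= (-3)^2 - 10^2 + 2*(-3)*10i
= -91 - 60i


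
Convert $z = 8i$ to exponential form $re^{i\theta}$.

r = |z| = sqrt((0)^2 + (8)^2) = sqrt(0 + 64) = sqrt(64) = 8
a = 0 and b > 0, so z lies on the positive imaginary axis: θ = 90° = π/2
z = 8e^(i*π/2)


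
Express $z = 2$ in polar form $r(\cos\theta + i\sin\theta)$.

r = |z| = sqrt(a^2 + b^2) = sqrt((2)^2 + (0)^2) = sqrt(4 + 0) = sqrt(4) = 2
b = 0 and a > 0, so z lies on the positive real axis: θ = 0°
z = 2(cos 0° + i sin 0°)


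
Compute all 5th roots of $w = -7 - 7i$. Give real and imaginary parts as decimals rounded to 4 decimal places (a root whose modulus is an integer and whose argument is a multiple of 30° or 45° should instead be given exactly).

|w| = sqrt(98) ≈ 9.899495, arg(w) = 225°
Root modulus = sqrt(98)^(1/5) ≈ 1.581695
Root arguments: θ_k = (225° + 360°k)/5 for k = 0, 1, ..., 4
Compute each root as (root modulus)(cos θ_k + i sin θ_k) using full-precision intermediates, then round to 4 decimal places.
Roots: 1.1184 + 1.1184i, -0.7181 + 1.4093i, -1.5622 - 0.2474i, -0.2474 - 1.5622i, 1.4093 - 0.7181i


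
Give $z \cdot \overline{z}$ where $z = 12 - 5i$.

z * conjugate(z) = |z|^2 = a^2 + b^2
= 12^2 + (-5)^2 = 169


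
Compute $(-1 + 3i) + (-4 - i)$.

(-1 + (-4)) + (3 + (-1))i = -5 + 2i


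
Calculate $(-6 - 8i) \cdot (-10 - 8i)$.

(a1*a2 - b1*b2) + (a1*b2 + b1*a2)i
= (60 - 64) + (48 + 80)i
= -4 + 128i


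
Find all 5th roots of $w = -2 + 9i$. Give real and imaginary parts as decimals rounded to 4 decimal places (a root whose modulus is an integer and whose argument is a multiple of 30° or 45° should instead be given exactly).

|w| = sqrt(85) ≈ 9.219544, arg(w) ≈ 102.528808°
Root modulus = sqrt(85)^(1/5) ≈ 1.559344
Root arguments: θ_k = (arg(w) + 360°k)/5 for k = 0, 1, ..., 4
Compute each root as (root modulus)(cos θ_k + i sin θ_k) using full-precision intermediates, then round to 4 decimal places.
Roots: 1.4605 + 0.5462i, -0.0682 + 1.5579i, -1.5027 + 0.4166i, -0.8605 - 1.3004i, 0.9708 - 1.2203i


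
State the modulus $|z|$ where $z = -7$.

|z| = sqrt(a^2 + b^2) = sqrt((-7)^2 + 0^2) = sqrt(49) = 7


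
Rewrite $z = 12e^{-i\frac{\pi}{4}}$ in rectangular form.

a = r cos θ = 12 * sqrt(2)/2 = 6*sqrt(2)
b = r sin θ = 12 * -sqrt(2)/2 = -6*sqrt(2)
z = 6*sqrt(2) - 6*sqrt(2)i


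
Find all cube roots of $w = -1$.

|w| = 1, arg(w) = 180°
Root modulus = 1^(1/3) = 1
Root arguments: θ_k = (180° + 360°k)/3 for k = 0, 1, ..., 2
Roots: 1/2 + (sqrt(3)/2)i, -1, 1/2 - (sqrt(3)/2)i


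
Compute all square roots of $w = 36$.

|w| = 36, arg(w) = 0°
Root modulus = 36^(1/2) = 6
Root arguments: θ_k = (0° + 360°k)/2 for k = 0, 1, ..., 1
Roots: 6, -6


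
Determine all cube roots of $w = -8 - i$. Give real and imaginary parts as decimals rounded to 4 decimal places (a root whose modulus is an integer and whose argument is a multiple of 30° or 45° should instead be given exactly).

|w| = sqrt(65) ≈ 8.062258, arg(w) ≈ 187.125016°
Root modulus = sqrt(65)^(1/3) ≈ 2.005175
Root arguments: θ_k = (arg(w) + 360°k)/3 for k = 0, 1, ..., 2
Compute each root as (root modulus)(cos θ_k + i sin θ_k) using full-precision intermediates, then round to 4 decimal places.
Roots: 0.9298 + 1.7766i, -2.0035 - 0.0831i, 1.0737 - 1.6935i


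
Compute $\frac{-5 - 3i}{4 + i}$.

Multiply numerator and denominator by conjugate (4 - i):
= (-5 - 3i)(4 - i) / (4^2 + 1^2)
= (-23 - 7i) / 17
= -23/17 - (7/17)i


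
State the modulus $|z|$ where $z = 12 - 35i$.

|z| = sqrt(a^2 + b^2) = sqrt(12^2 + (-35)^2) = sqrt(1369) = 37


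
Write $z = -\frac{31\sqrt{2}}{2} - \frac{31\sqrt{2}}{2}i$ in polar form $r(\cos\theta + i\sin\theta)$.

r = |z| = sqrt(a^2 + b^2) = sqrt((-31*sqrt(2)/2)^2 + (-31*sqrt(2)/2)^2) = sqrt(961/2 + 961/2) = sqrt(961) = 31
θ = arctan(b/a) = arctan(-21.9203/-21.9203) (quadrant-adjusted) = 225°
z = 31(cos 225° + i sin 225°)


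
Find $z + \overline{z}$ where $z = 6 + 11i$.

z + conjugate(z) = (a + bi) + (a - bi) = 2a
= 2 * 6 = 12


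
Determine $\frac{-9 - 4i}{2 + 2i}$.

Multiply numerator and denominator by conjugate (2 - 2i):
= (-9 - 4i)(2 - 2i) / (2^2 + 2^2)
= (-26 + 10i) / 8
Divide through by 2: (-13 + 5i) / 4
= -13/4 + (5/4)i


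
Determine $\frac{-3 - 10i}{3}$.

Divisor is real, so divide each part by 3:
= -1 - (10/3)i


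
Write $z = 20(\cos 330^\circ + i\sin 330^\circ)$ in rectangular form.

a = r cos θ = 20 * sqrt(3)/2 = 10*sqrt(3)
b = r sin θ = 20 * -1/2 = -10
z = 10*sqrt(3) - 10i


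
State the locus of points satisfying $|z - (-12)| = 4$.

|z - z0| = r describes a circle centered at z0 with radius r
Here z0 = -12 and r = 4
Locus: Circle centered at (-12, 0) with radius 4


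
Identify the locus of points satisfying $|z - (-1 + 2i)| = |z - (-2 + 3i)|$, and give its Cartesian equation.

|z - z1| = |z - z2| means z is equidistant from z1 and z2,
i.e. the perpendicular bisector of the segment from (-1, 2) to (-2, 3) (midpoint (-3/2, 5/2)).
With z = x + yi, square both sides:
(x - (-1))^2 + (y - 2)^2 = (x - (-2))^2 + (y - 3)^2
The x^2 and y^2 terms cancel: -2x + 2y = 13 - 5 = 8
Simplify: x - y = -4
Locus: Perpendicular bisector of the segment from (-1, 2) to (-2, 3): the line x - y = -4


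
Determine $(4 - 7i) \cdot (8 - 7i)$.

(a1*a2 - b1*b2) + (a1*b2 + b1*a2)i
= (32 - 49) + (-28 + (-56))i
= -17 - 84i


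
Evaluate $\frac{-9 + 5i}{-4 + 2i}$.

Multiply numerator and denominator by conjugate (-4 - 2i):
= (-9 + 5i)(-4 - 2i) / ((-4)^2 + 2^2)
= (46 - 2i) / 20
Divide through by 2: (23 - i) / 10
= 23/10 - (1/10)i


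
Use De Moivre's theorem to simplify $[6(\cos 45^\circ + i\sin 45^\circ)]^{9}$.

By De Moivre: z^n = r^n(cos(nθ) + i sin(nθ))
= 6^9(cos(9*45°) + i sin(9*45°))
= 10077696(cos 45° + i sin 45°)
= 5038848*sqrt(2) + 5038848*sqrt(2)i


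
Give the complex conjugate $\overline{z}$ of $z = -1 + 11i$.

If z = a + bi, then conjugate(z) = a - bi
conjugate(-1 + 11i) = -1 - 11i


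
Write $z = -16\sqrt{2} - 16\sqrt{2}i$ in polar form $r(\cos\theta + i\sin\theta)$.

r = |z| = sqrt(a^2 + b^2) = sqrt((-16*sqrt(2))^2 + (-16*sqrt(2))^2) = sqrt(512 + 512) = sqrt(1024) = 32
θ = arctan(b/a) = arctan(-22.6274/-22.6274) (quadrant-adjusted) = 225°
z = 32(cos 225° + i sin 225°)


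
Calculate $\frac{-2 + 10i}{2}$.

Divisor is real, so divide each part by 2:
= -1 + 5i


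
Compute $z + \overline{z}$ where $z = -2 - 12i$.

z + conjugate(z) = (a + bi) + (a - bi) = 2a
= 2 * (-2) = -4


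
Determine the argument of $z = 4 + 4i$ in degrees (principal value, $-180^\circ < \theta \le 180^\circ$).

θ = arctan(b/a) = arctan(4/4) (quadrant-adjusted) = 45°


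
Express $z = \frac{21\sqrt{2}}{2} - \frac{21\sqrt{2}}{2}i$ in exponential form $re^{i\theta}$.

r = |z| = sqrt((21*sqrt(2)/2)^2 + (-21*sqrt(2)/2)^2) = sqrt(441/2 + 441/2) = sqrt(441) = 21
θ = arctan(b/a) = arctan(-14.8492/14.8492) (quadrant-adjusted) = -45° = -π/4
z = 21e^(-i*π/4)


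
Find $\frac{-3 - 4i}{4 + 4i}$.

Multiply numerator and denominator by conjugate (4 - 4i):
= (-3 - 4i)(4 - 4i) / (4^2 + 4^2)
= (-28 - 4i) / 32
Divide through by 4: (-7 - i) / 8
= -7/8 - (1/8)i


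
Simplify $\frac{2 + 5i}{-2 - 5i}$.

Multiply numerator and denominator by conjugate (-2 + 5i):
= (2 + 5i)(-2 + 5i) / ((-2)^2 + (-5)^2)
= (-29) / 29
= -1


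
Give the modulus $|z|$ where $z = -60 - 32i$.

|z| = sqrt(a^2 + b^2) = sqrt((-60)^2 + (-32)^2) = sqrt(4624) = 68


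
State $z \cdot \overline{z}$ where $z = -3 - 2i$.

z * conjugate(z) = |z|^2 = a^2 + b^2
= (-3)^2 + (-2)^2 = 13


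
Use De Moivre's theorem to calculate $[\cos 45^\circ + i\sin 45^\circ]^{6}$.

By De Moivre: z^n = r^n(cos(nθ) + i sin(nθ))
= 1^6(cos(6*45°) + i sin(6*45°))
= 1(cos 270° + i sin 270°)
= -i


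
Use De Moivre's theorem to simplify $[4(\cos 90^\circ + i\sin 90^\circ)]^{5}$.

By De Moivre: z^n = r^n(cos(nθ) + i sin(nθ))
= 4^5(cos(5*90°) + i sin(5*90°))
= 1024(cos 90° + i sin 90°)
= 1024i


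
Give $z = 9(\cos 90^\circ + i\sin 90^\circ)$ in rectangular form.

a = r cos θ = 9 * 0 = 0
b = r sin θ = 9 * 1 = 9
z = 9i


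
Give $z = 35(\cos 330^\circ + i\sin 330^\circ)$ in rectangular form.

a = r cos θ = 35 * sqrt(3)/2 = 35*sqrt(3)/2
b = r sin θ = 35 * -1/2 = -35/2
z = 35*sqrt(3)/2 - (35/2)i


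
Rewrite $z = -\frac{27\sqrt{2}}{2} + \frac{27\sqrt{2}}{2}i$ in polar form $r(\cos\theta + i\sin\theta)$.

r = |z| = sqrt(a^2 + b^2) = sqrt((-27*sqrt(2)/2)^2 + (27*sqrt(2)/2)^2) = sqrt(729/2 + 729/2) = sqrt(729) = 27
θ = arctan(b/a) = arctan(19.0919/-19.0919) (quadrant-adjusted) = 135°
z = 27(cos 135° + i sin 135°)


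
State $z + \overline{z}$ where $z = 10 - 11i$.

z + conjugate(z) = (a + bi) + (a - bi) = 2a
= 2 * 10 = 20


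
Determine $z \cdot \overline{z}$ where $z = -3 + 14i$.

z * conjugate(z) = |z|^2 = a^2 + b^2
= (-3)^2 + 14^2 = 205


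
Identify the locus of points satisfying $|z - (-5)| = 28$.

|z - z0| = r describes a circle centered at z0 with radius r
Here z0 = -5 and r = 28
Locus: Circle centered at (-5, 0) with radius 28


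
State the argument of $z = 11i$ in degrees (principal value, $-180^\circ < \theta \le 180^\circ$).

a = 0 and b > 0, so z lies on the positive imaginary axis: θ = 90°


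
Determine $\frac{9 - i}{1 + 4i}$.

Multiply numerator and denominator by conjugate (1 - 4i):
= (9 - i)(1 - 4i) / (1^2 + 4^2)
= (5 - 37i) / 17
= 5/17 - (37/17)i


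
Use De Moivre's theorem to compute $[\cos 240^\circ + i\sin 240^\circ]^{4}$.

By De Moivre: z^n = r^n(cos(nθ) + i sin(nθ))
= 1^4(cos(4*240°) + i sin(4*240°))
= 1(cos 240° + i sin 240°)
= -1/2 - (sqrt(3)/2)i


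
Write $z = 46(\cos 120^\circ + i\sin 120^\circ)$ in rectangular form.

a = r cos θ = 46 * -1/2 = -23
b = r sin θ = 46 * sqrt(3)/2 = 23*sqrt(3)
z = -23 + 23*sqrt(3)i


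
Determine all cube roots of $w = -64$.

|w| = 64, arg(w) = 180°
Root modulus = 64^(1/3) = 4
Root arguments: θ_k = (180° + 360°k)/3 for k = 0, 1, ..., 2
Roots: 2 + 2*sqrt(3)i, -4, 2 - 2*sqrt(3)i


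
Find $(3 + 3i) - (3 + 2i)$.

(3 - 3) + (3 - 2)i = i


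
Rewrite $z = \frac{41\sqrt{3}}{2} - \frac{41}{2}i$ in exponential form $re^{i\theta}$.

r = |z| = sqrt((41*sqrt(3)/2)^2 + (-41/2)^2) = sqrt(5043/4 + 1681/4) = sqrt(1681) = 41
θ = arctan(b/a) = arctan(-20.5/35.507) (quadrant-adjusted) = -30° = -π/6
z = 41e^(-i*π/6)


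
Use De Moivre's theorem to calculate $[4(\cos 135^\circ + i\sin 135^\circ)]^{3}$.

By De Moivre: z^n = r^n(cos(nθ) + i sin(nθ))
= 4^3(cos(3*135°) + i sin(3*135°))
= 64(cos 45° + i sin 45°)
= 32*sqrt(2) + 32*sqrt(2)i


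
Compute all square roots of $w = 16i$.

|w| = 16, arg(w) = 90°
Root modulus = 16^(1/2) = 4
Root arguments: θ_k = (90° + 360°k)/2 for k = 0, 1, ..., 1
Roots: 2*sqrt(2) + 2*sqrt(2)i, -2*sqrt(2) - 2*sqrt(2)i


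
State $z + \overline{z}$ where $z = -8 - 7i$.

z + conjugate(z) = (a + bi) + (a - bi) = 2a
= 2 * (-8) = -16


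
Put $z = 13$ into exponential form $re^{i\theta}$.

r = |z| = sqrt((13)^2 + (0)^2) = sqrt(169 + 0) = sqrt(169) = 13
b = 0 and a > 0, so z lies on the positive real axis: θ = 0
z = 13e^(i*0) = 13


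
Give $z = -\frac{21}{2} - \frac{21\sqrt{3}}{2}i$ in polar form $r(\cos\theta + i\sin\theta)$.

r = |z| = sqrt(a^2 + b^2) = sqrt((-21/2)^2 + (-21*sqrt(3)/2)^2) = sqrt(441/4 + 1323/4) = sqrt(441) = 21
θ = arctan(b/a) = arctan(-18.1865/-10.5) (quadrant-adjusted) = 240°
z = 21(cos 240° + i sin 240°)


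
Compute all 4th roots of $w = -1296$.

|w| = 1296, arg(w) = 180°
Root modulus = 1296^(1/4) = 6
Root arguments: θ_k = (180° + 360°k)/4 for k = 0, 1, ..., 3
Roots: 3*sqrt(2) + 3*sqrt(2)i, -3*sqrt(2) + 3*sqrt(2)i, -3*sqrt(2) - 3*sqrt(2)i, 3*sqrt(2) - 3*sqrt(2)i


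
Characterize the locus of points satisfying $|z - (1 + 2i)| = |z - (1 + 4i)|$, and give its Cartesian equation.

|z - z1| = |z - z2| means z is equidistant from z1 and z2,
i.e. the perpendicular bisector of the segment from (1, 2) to (1, 4) (midpoint (1, 3)).
With z = x + yi, square both sides:
(x - 1)^2 + (y - 2)^2 = (x - 1)^2 + (y - 4)^2
The x^2 and y^2 terms cancel: 0x + 4y = 17 - 5 = 12
Simplify: y = 3
Locus: Perpendicular bisector of the segment from (1, 2) to (1, 4): the line y = 3


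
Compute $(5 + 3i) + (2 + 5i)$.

(5 + 2) + (3 + 5)i = 7 + 8i


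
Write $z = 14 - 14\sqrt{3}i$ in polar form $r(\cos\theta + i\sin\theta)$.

r = |z| = sqrt(a^2 + b^2) = sqrt((14)^2 + (-14*sqrt(3))^2) = sqrt(196 + 588) = sqrt(784) = 28
θ = arctan(b/a) = arctan(-24.2487/14) (quadrant-adjusted) = 300°
z = 28(cos 300° + i sin 300°)


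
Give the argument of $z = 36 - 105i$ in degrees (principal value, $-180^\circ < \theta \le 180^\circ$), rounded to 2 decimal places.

θ = arctan(b/a) = arctan(-105/36) (quadrant-adjusted) = -71.08°


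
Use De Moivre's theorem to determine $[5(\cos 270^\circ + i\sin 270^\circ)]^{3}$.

By De Moivre: z^n = r^n(cos(nθ) + i sin(nθ))
= 5^3(cos(3*270°) + i sin(3*270°))
= 125(cos 90° + i sin 90°)
= 125i


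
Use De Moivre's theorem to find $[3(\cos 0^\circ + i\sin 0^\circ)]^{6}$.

By De Moivre: z^n = r^n(cos(nθ) + i sin(nθ))
= 3^6(cos(6*0°) + i sin(6*0°))
= 729(cos 0° + i sin 0°)
= 729


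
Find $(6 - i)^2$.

(a + bi)^2 = a^2 - b^2 + 2abi
= 6^2 - (-1)^2 + 2*6*(-1)i
= 35 - 12i


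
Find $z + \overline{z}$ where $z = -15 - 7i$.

z + conjugate(z) = (a + bi) + (a - bi) = 2a
= 2 * (-15) = -30


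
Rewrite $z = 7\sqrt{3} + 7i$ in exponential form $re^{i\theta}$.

r = |z| = sqrt((7*sqrt(3))^2 + (7)^2) = sqrt(147 + 49) = sqrt(196) = 14
θ = arctan(b/a) = arctan(7/12.1244) (quadrant-adjusted) = 30° = π/6
z = 14e^(i*π/6)


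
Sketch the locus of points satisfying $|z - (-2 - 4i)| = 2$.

|z - z0| = r describes a circle centered at z0 with radius r
Here z0 = -2 - 4i and r = 2
Locus: Circle centered at (-2, -4) with radius 2


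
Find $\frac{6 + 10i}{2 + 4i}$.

Multiply numerator and denominator by conjugate (2 - 4i):
= (6 + 10i)(2 - 4i) / (2^2 + 4^2)
= (52 - 4i) / 20
Divide through by 4: (13 - i) / 5
= 13/5 - (1/5)i


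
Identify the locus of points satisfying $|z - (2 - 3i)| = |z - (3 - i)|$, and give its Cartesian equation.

|z - z1| = |z - z2| means z is equidistant from z1 and z2,
i.e. the perpendicular bisector of the segment from (2, -3) to (3, -1) (midpoint (5/2, -2)).
With z = x + yi, square both sides:
(x - 2)^2 + (y - (-3))^2 = (x - 3)^2 + (y - (-1))^2
The x^2 and y^2 terms cancel: 2x + 4y = 10 - 13 = -3
Simplify: 2x + 4y = -3
Locus: Perpendicular bisector of the segment from (2, -3) to (3, -1): the line 2x + 4y = -3


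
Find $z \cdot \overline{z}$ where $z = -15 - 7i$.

z * conjugate(z) = |z|^2 = a^2 + b^2
= (-15)^2 + (-7)^2 = 274


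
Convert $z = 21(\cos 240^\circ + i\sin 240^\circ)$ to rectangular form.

a = r cos θ = 21 * -1/2 = -21/2
b = r sin θ = 21 * -sqrt(3)/2 = -21*sqrt(3)/2
z = -21/2 - (21*sqrt(3)/2)i


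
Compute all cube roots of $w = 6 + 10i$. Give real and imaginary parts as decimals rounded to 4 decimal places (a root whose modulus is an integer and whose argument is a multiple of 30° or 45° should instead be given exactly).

|w| = sqrt(136) ≈ 11.661904, arg(w) ≈ 59.036243°
Root modulus = sqrt(136)^(1/3) ≈ 2.267722
Root arguments: θ_k = (arg(w) + 360°k)/3 for k = 0, 1, ..., 2
Compute each root as (root modulus)(cos θ_k + i sin θ_k) using full-precision intermediates, then round to 4 decimal places.
Roots: 2.1353 + 0.7636i, -1.7290 + 1.4674i, -0.4063 - 2.2310i


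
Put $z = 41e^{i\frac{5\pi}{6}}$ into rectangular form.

a = r cos θ = 41 * -sqrt(3)/2 = -41*sqrt(3)/2
b = r sin θ = 41 * 1/2 = 41/2
z = -41*sqrt(3)/2 + (41/2)i


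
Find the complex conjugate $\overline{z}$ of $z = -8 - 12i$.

If z = a + bi, then conjugate(z) = a - bi
conjugate(-8 - 12i) = -8 + 12i


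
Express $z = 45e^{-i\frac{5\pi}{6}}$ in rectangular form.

a = r cos θ = 45 * -sqrt(3)/2 = -45*sqrt(3)/2
b = r sin θ = 45 * -1/2 = -45/2
z = -45*sqrt(3)/2 - (45/2)i


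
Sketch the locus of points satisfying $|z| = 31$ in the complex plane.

|z| = 31 means sqrt(x^2 + y^2) = 31
This is a circle of radius 31 centered at the origin


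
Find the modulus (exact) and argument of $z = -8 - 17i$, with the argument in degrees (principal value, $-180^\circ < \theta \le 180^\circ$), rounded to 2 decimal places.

|z| = sqrt((-8)^2 + (-17)^2) = sqrt(353)
arg(z) = arctan(b/a) = arctan(-17/-8) (quadrant-adjusted) = -115.20°


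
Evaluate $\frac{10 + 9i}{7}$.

Divisor is real, so divide each part by 7:
= 10/7 + (9/7)i


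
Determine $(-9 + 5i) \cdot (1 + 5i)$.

(a1*a2 - b1*b2) + (a1*b2 + b1*a2)i
= (-9 - 25) + (-45 + 5)i
= -34 - 40i


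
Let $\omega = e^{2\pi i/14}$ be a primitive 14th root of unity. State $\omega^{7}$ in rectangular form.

ω^7 = e^(2πi·7/14) = e^(i·1π)
= cos(1π) + i sin(1π)
= -1


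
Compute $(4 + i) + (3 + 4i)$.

(4 + 3) + (1 + 4)i = 7 + 5i


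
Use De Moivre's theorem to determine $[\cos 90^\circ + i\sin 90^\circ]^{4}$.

By De Moivre: z^n = r^n(cos(nθ) + i sin(nθ))
= 1^4(cos(4*90°) + i sin(4*90°))
= 1(cos 0° + i sin 0°)
= 1


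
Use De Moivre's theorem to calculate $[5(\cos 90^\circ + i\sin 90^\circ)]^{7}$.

By De Moivre: z^n = r^n(cos(nθ) + i sin(nθ))
= 5^7(cos(7*90°) + i sin(7*90°))
= 78125(cos 270° + i sin 270°)
= -78125i


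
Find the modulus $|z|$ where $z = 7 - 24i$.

|z| = sqrt(a^2 + b^2) = sqrt(7^2 + (-24)^2) = sqrt(625) = 25


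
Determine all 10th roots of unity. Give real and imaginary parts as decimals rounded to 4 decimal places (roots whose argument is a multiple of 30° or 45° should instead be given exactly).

ω_k = e^(2πik/10) = cos(2πk/10) + i sin(2πk/10) for k = 0, 1, ..., 9
Roots: 1, 0.8090 + 0.5878i, 0.3090 + 0.9511i, -0.3090 + 0.9511i, -0.8090 + 0.5878i, -1, -0.8090 - 0.5878i, -0.3090 - 0.9511i, 0.3090 - 0.9511i, 0.8090 - 0.5878i


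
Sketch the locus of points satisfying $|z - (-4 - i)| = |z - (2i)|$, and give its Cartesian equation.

|z - z1| = |z - z2| means z is equidistant from z1 and z2,
i.e. the perpendicular bisector of the segment from (-4, -1) to (0, 2) (midpoint (-2, 1/2)).
With z = x + yi, square both sides:
(x - (-4))^2 + (y - (-1))^2 = (x - 0)^2 + (y - 2)^2
The x^2 and y^2 terms cancel: 8x + 6y = 4 - 17 = -13
Simplify: 8x + 6y = -13
Locus: Perpendicular bisector of the segment from (-4, -1) to (0, 2): the line 8x + 6y = -13


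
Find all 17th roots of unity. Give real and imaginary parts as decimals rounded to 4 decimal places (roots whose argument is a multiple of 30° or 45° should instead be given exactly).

ω_k = e^(2πik/17) = cos(2πk/17) + i sin(2πk/17) for k = 0, 1, ..., 16
Roots: 1, 0.9325 + 0.3612i, 0.7390 + 0.6737i, 0.4457 + 0.8952i, 0.0923 + 0.9957i, -0.2737 + 0.9618i, -0.6026 + 0.7980i, -0.8502 + 0.5264i, -0.9830 + 0.1837i, -0.9830 - 0.1837i, -0.8502 - 0.5264i, -0.6026 - 0.7980i, -0.2737 - 0.9618i, 0.0923 - 0.9957i, 0.4457 - 0.8952i, 0.7390 - 0.6737i, 0.9325 - 0.3612i


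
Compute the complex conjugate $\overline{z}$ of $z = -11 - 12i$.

If z = a + bi, then conjugate(z) = a - bi
conjugate(-11 - 12i) = -11 + 12i


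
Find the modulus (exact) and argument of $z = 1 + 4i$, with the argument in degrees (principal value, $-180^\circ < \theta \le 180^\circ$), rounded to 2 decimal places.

|z| = sqrt(1^2 + 4^2) = sqrt(17)
arg(z) = arctan(b/a) = arctan(4/1) (quadrant-adjusted) = 75.96°


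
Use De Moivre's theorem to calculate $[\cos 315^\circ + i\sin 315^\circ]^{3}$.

By De Moivre: z^n = r^n(cos(nθ) + i sin(nθ))
= 1^3(cos(3*315°) + i sin(3*315°))
= 1(cos 225° + i sin 225°)
= -sqrt(2)/2 - (sqrt(2)/2)i


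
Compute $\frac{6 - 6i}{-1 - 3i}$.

Multiply numerator and denominator by conjugate (-1 + 3i):
= (6 - 6i)(-1 + 3i) / ((-1)^2 + (-3)^2)
= (12 + 24i) / 10
Divide through by 2: (6 + 12i) / 5
= 6/5 + (12/5)i


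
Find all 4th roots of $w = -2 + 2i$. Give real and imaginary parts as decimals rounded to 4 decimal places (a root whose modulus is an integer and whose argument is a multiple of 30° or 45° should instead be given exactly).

|w| = sqrt(8) ≈ 2.828427, arg(w) = 135°
Root modulus = sqrt(8)^(1/4) ≈ 1.296840
Root arguments: θ_k = (135° + 360°k)/4 for k = 0, 1, ..., 3
Compute each root as (root modulus)(cos θ_k + i sin θ_k) using full-precision intermediates, then round to 4 decimal places.
Roots: 1.0783 + 0.7205i, -0.7205 + 1.0783i, -1.0783 - 0.7205i, 0.7205 - 1.0783i


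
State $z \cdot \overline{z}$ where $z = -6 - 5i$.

z * conjugate(z) = |z|^2 = a^2 + b^2
= (-6)^2 + (-5)^2 = 61


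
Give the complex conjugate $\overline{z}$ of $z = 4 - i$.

If z = a + bi, then conjugate(z) = a - bi
conjugate(4 - i) = 4 + i


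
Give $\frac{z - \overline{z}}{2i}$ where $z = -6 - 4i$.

z - conjugate(z) = 2bi
(z - conjugate(z))/(2i) = 2bi/(2i) = b = -4


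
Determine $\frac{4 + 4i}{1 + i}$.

Multiply numerator and denominator by conjugate (1 - i):
= (4 + 4i)(1 - i) / (1^2 + 1^2)
= (8) / 2
= 4


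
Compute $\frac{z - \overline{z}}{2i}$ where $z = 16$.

z - conjugate(z) = 2bi
(z - conjugate(z))/(2i) = 2bi/(2i) = b = 0


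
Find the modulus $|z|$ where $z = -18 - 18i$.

|z| = sqrt(a^2 + b^2) = sqrt((-18)^2 + (-18)^2) = sqrt(648) = sqrt(648)


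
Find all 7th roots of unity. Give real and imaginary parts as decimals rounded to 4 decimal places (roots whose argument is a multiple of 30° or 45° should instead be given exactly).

ω_k = e^(2πik/7) = cos(2πk/7) + i sin(2πk/7) for k = 0, 1, ..., 6
Roots: 1, 0.6235 + 0.7818i, -0.2225 + 0.9749i, -0.9010 + 0.4339i, -0.9010 - 0.4339i, -0.2225 - 0.9749i, 0.6235 - 0.7818i


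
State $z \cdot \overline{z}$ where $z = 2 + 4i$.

z * conjugate(z) = |z|^2 = a^2 + b^2
= 2^2 + 4^2 = 20


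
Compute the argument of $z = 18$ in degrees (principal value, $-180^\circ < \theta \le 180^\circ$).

b = 0 and a > 0, so z lies on the positive real axis: θ = 0°


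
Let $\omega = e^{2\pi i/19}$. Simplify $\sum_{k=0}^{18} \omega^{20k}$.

Let ζ = ω^20 = e^(2πi·20/19). Since 19 ∤ 20, ζ ≠ 1.
Sum = Σ_{k=0}^{18} ζ^k = (ζ^19 - 1)/(ζ - 1) = (ω^{20·19} - 1)/(ζ - 1) = (1 - 1)/(ζ - 1) = 0


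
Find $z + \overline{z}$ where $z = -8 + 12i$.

z + conjugate(z) = (a + bi) + (a - bi) = 2a
= 2 * (-8) = -16


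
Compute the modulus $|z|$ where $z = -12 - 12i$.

|z| = sqrt(a^2 + b^2) = sqrt((-12)^2 + (-12)^2) = sqrt(288) = sqrt(288)


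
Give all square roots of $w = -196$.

|w| = 196, arg(w) = 180°
Root modulus = 196^(1/2) = 14
Root arguments: θ_k = (180° + 360°k)/2 for k = 0, 1, ..., 1
Roots: 14i, -14i


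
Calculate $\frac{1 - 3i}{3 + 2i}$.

Multiply numerator and denominator by conjugate (3 - 2i):
= (1 - 3i)(3 - 2i) / (3^2 + 2^2)
= (-3 - 11i) / 13
= -3/13 - (11/13)i


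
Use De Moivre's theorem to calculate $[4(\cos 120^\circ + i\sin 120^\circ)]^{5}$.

By De Moivre: z^n = r^n(cos(nθ) + i sin(nθ))
= 4^5(cos(5*120°) + i sin(5*120°))
= 1024(cos 240° + i sin 240°)
= -512 - 512*sqrt(3)i


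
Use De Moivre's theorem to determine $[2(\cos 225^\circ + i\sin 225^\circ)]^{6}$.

By De Moivre: z^n = r^n(cos(nθ) + i sin(nθ))
= 2^6(cos(6*225°) + i sin(6*225°))
= 64(cos 270° + i sin 270°)
= -64i


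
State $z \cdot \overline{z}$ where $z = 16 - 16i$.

z * conjugate(z) = |z|^2 = a^2 + b^2
= 16^2 + (-16)^2 = 512


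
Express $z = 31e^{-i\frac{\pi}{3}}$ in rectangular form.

a = r cos θ = 31 * 1/2 = 31/2
b = r sin θ = 31 * -sqrt(3)/2 = -31*sqrt(3)/2
z = 31/2 - (31*sqrt(3)/2)i


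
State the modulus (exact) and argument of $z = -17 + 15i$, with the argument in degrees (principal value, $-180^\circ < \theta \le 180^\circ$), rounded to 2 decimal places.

|z| = sqrt((-17)^2 + 15^2) = sqrt(514)
arg(z) = arctan(b/a) = arctan(15/-17) (quadrant-adjusted) = 138.58°


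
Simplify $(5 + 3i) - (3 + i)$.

(5 - 3) + (3 - 1)i = 2 + 2i


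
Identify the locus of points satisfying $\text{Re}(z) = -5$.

Re(z) = x where z = x + yi; the equation x = -5 is satisfied by all points with that x-coordinate
Locus: Vertical line x = -5


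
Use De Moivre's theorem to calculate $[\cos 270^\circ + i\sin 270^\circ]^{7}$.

By De Moivre: z^n = r^n(cos(nθ) + i sin(nθ))
= 1^7(cos(7*270°) + i sin(7*270°))
= 1(cos 90° + i sin 90°)
= i


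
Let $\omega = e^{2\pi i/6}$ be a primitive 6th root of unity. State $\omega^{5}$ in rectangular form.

ω^5 = e^(2πi·5/6) = e^(i·5π/3)
= cos(5π/3) + i sin(5π/3)
= 1/2 - (sqrt(3)/2)i


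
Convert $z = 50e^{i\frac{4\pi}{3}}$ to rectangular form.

a = r cos θ = 50 * -1/2 = -25
b = r sin θ = 50 * -sqrt(3)/2 = -25*sqrt(3)
z = -25 - 25*sqrt(3)i


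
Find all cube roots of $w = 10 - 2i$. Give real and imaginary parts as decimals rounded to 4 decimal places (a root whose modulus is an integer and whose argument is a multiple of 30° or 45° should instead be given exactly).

|w| = sqrt(104) ≈ 10.198039, arg(w) ≈ 348.690068°
Root modulus = sqrt(104)^(1/3) ≈ 2.168564
Root arguments: θ_k = (arg(w) + 360°k)/3 for k = 0, 1, ..., 2
Compute each root as (root modulus)(cos θ_k + i sin θ_k) using full-precision intermediates, then round to 4 decimal places.
Roots: -0.9585 + 1.9453i, -1.2054 - 1.8027i, 2.1639 - 0.1426i


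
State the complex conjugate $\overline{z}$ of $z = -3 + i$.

If z = a + bi, then conjugate(z) = a - bi
conjugate(-3 + i) = -3 - i


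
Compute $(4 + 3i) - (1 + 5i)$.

(4 - 1) + (3 - 5)i = 3 - 2i


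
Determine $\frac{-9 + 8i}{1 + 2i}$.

Multiply numerator and denominator by conjugate (1 - 2i):
= (-9 + 8i)(1 - 2i) / (1^2 + 2^2)
= (7 + 26i) / 5
= 7/5 + (26/5)i


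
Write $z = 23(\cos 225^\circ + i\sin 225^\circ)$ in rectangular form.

a = r cos θ = 23 * -sqrt(2)/2 = -23*sqrt(2)/2
b = r sin θ = 23 * -sqrt(2)/2 = -23*sqrt(2)/2
z = -23*sqrt(2)/2 - (23*sqrt(2)/2)i


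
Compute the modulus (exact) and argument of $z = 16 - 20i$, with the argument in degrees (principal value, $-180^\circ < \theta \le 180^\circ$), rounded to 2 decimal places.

|z| = sqrt(16^2 + (-20)^2) = sqrt(656)
arg(z) = arctan(b/a) = arctan(-20/16) (quadrant-adjusted) = -51.34°


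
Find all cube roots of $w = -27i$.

|w| = 27, arg(w) = 270°
Root modulus = 27^(1/3) = 3
Root arguments: θ_k = (270° + 360°k)/3 for k = 0, 1, ..., 2
Roots: 3i, -3*sqrt(3)/2 - (3/2)i, 3*sqrt(3)/2 - (3/2)i


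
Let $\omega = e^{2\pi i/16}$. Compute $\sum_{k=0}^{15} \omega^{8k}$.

Let ζ = ω^8 = e^(2πi·8/16). Since 16 ∤ 8, ζ ≠ 1.
Sum = Σ_{k=0}^{15} ζ^k = (ζ^16 - 1)/(ζ - 1) = (ω^{8·16} - 1)/(ζ - 1) = (1 - 1)/(ζ - 1) = 0


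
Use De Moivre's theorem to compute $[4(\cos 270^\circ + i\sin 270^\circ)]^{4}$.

By De Moivre: z^n = r^n(cos(nθ) + i sin(nθ))
= 4^4(cos(4*270°) + i sin(4*270°))
= 256(cos 0° + i sin 0°)
= 256


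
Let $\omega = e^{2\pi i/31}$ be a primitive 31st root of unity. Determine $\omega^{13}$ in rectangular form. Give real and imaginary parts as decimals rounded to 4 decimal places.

ω^13 = e^(2πi·13/31) = e^(i·26π/31)
= cos(26π/31) + i sin(26π/31)
= -0.8743 + 0.4853i


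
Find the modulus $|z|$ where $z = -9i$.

|z| = sqrt(a^2 + b^2) = sqrt(0^2 + (-9)^2) = sqrt(81) = 9


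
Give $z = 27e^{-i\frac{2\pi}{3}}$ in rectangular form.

a = r cos θ = 27 * -1/2 = -27/2
b = r sin θ = 27 * -sqrt(3)/2 = -27*sqrt(3)/2
z = -27/2 - (27*sqrt(3)/2)i


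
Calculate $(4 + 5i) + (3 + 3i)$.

(4 + 3) + (5 + 3)i = 7 + 8i


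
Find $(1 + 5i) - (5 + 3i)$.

(1 - 5) + (5 - 3)i = -4 + 2i


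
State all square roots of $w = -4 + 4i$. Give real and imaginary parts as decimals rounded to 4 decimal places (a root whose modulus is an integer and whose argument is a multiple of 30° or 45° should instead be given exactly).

|w| = sqrt(32) ≈ 5.656854, arg(w) = 135°
Root modulus = sqrt(32)^(1/2) ≈ 2.378414
Root arguments: θ_k = (135° + 360°k)/2 for k = 0, 1, ..., 1
Compute each root as (root modulus)(cos θ_k + i sin θ_k) using full-precision intermediates, then round to 4 decimal places.
Roots: 0.9102 + 2.1974i, -0.9102 - 2.1974i


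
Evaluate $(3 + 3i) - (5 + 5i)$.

(3 - 5) + (3 - 5)i = -2 - 2i


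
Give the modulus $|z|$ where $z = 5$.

|z| = sqrt(a^2 + b^2) = sqrt(5^2 + 0^2) = sqrt(25) = 5


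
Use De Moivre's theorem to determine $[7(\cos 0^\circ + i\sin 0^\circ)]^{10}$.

By De Moivre: z^n = r^n(cos(nθ) + i sin(nθ))
= 7^10(cos(10*0°) + i sin(10*0°))
= 282475249(cos 0° + i sin 0°)
= 282475249


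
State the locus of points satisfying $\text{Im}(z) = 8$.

Im(z) = y where z = x + yi; the equation y = 8 is satisfied by all points with that y-coordinate
Locus: Horizontal line y = 8


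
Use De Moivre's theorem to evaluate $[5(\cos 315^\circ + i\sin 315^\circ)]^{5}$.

By De Moivre: z^n = r^n(cos(nθ) + i sin(nθ))
= 5^5(cos(5*315°) + i sin(5*315°))
= 3125(cos 135° + i sin 135°)
= -3125*sqrt(2)/2 + (3125*sqrt(2)/2)i


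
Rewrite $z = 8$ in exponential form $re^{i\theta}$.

r = |z| = sqrt((8)^2 + (0)^2) = sqrt(64 + 0) = sqrt(64) = 8
b = 0 and a > 0, so z lies on the positive real axis: θ = 0
z = 8e^(i*0) = 8


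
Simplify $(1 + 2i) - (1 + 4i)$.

(1 - 1) + (2 - 4)i = -2i


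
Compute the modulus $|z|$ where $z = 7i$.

|z| = sqrt(a^2 + b^2) = sqrt(0^2 + 7^2) = sqrt(49) = 7


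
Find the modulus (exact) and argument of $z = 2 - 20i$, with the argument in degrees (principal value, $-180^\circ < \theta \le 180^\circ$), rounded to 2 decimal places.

|z| = sqrt(2^2 + (-20)^2) = sqrt(404)
arg(z) = arctan(b/a) = arctan(-20/2) (quadrant-adjusted) = -84.29°


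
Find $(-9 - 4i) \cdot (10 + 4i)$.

(a1*a2 - b1*b2) + (a1*b2 + b1*a2)i
= (-90 - (-16)) + (-36 + (-40))i
= -74 - 76i


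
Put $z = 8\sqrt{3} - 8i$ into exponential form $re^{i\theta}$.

r = |z| = sqrt((8*sqrt(3))^2 + (-8)^2) = sqrt(192 + 64) = sqrt(256) = 16
θ = arctan(b/a) = arctan(-8/13.8564) (quadrant-adjusted) = -30° = -π/6
z = 16e^(-i*π/6)


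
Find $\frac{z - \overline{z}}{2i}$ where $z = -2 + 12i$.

z - conjugate(z) = 2bi
(z - conjugate(z))/(2i) = 2bi/(2i) = b = 12


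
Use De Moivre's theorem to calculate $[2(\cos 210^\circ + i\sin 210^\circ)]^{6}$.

By De Moivre: z^n = r^n(cos(nθ) + i sin(nθ))
= 2^6(cos(6*210°) + i sin(6*210°))
= 64(cos 180° + i sin 180°)
= -64


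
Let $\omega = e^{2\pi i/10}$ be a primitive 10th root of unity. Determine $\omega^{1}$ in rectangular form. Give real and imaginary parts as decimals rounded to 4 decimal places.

ω^1 = e^(2πi·1/10) = e^(i·1π/5)
= cos(1π/5) + i sin(1π/5)
= 0.8090 + 0.5878i


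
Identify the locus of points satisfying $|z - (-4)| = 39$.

|z - z0| = r describes a circle centered at z0 with radius r
Here z0 = -4 and r = 39
Locus: Circle centered at (-4, 0) with radius 39
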